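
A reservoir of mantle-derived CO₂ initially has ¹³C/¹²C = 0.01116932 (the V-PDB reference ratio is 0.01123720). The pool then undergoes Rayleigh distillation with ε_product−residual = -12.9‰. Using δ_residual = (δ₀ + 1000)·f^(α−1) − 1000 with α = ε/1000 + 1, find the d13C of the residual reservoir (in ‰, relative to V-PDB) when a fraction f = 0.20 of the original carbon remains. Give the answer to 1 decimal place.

14.8‰

δ₀ = (0.01116932/0.01123720 − 1)×1000 = (0.993959 − 1)×1000 = -6.041‰
α − 1 = ε/1000 = -0.0129
f^(α−1) = 0.20^(-0.0129) = 1.020979
δ_res = (-6.041 + 1000) × 1.020979 − 1000 = 1014.811 − 1000 = 14.81‰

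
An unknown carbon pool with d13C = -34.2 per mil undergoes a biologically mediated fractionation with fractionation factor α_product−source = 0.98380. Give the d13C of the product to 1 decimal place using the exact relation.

-49.8 per mil

δ_product = (δ_source + 1000)·α − 1000
δ_product = (-34.2 + 1000) × 0.98380 − 1000
δ_product = 950.154 − 1000 = -49.85 per mil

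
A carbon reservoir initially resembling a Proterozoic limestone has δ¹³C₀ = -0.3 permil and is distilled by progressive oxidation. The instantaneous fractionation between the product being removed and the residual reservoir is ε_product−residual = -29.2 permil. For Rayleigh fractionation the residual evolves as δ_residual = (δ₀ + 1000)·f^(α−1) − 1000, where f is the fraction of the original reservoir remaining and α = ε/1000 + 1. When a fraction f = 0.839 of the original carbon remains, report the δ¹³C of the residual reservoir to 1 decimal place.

4.8 permil

Rayleigh residual: δ_res = (δ₀ + 1000)·f^(α−1) − 1000
α = ε/1000 + 1 = 0.97080, so α − 1 = -0.02920
f^(α−1) = 0.839^(-0.02920) = 1.005139
δ_res = (-0.3 + 1000) × 1.005139 − 1000 = 1004.838 − 1000 = 4.84 permil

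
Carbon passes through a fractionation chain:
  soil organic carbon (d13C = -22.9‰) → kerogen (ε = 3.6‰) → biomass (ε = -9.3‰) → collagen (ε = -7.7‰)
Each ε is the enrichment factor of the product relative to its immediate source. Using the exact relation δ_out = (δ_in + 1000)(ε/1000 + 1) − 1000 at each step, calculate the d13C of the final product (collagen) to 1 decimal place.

step 1: δ = (-22.90 + 1000)·(3.6/1000 + 1) − 1000 = -19.38‰
step 2: δ = (-19.38 + 1000)·(-9.3/1000 + 1) − 1000 = -28.50‰
step 3: δ = (-28.50 + 1000)·(-7.7/1000 + 1) − 1000 = -35.98‰

-36.0‰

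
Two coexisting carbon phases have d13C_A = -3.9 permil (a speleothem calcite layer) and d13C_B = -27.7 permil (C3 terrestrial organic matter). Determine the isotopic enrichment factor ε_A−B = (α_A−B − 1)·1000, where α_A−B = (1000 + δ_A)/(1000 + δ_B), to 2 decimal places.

α_A−B = (1000 + -3.9) / (1000 + -27.7) = 996.1 / 972.3 = 1.024478
ε_A−B = (1.024478 − 1) × 1000 = 24.478 permil
(The approximation ε ≈ δ_A − δ_B would give 23.8 permil.)

24.48 permil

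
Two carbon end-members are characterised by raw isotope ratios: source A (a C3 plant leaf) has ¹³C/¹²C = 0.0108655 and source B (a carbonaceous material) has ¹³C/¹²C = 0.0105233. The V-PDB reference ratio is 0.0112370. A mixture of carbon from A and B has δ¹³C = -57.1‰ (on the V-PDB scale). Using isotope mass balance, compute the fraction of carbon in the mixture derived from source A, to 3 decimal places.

δ_A = (0.0108655/0.0112370 − 1)×1000 = (0.966940 − 1)×1000 = -33.060‰
δ_B = (0.0105233/0.0112370 − 1)×1000 = (0.936487 − 1)×1000 = -63.513‰
f_A = (δ_mix − δ_B)/(δ_A − δ_B) = (-57.1 − (-63.513))/(-33.060 − (-63.513))
f_A = 6.413 / 30.453 = 0.2106

0.211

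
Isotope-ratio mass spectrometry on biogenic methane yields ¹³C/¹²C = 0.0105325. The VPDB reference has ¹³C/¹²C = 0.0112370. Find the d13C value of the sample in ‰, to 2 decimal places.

d13C = (R_sample / R_standard − 1) × 1000
R_sample / R_standard = 0.0105325 / 0.0112370 = 0.937305
d13C = (0.937305 − 1) × 1000 = -62.695‰

-62.69‰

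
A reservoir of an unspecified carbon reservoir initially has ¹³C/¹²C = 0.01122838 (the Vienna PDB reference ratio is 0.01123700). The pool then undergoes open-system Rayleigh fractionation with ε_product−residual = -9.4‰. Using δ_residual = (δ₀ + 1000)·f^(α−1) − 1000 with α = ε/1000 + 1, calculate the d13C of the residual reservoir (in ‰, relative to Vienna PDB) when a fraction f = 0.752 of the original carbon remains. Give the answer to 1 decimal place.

1.9‰

δ₀ = (0.01122838/0.01123700 − 1)×1000 = (0.999233 − 1)×1000 = -0.767‰
α − 1 = ε/1000 = -0.0094
f^(α−1) = 0.752^(-0.0094) = 1.002683
δ_res = (-0.767 + 1000) × 1.002683 − 1000 = 1001.914 − 1000 = 1.91‰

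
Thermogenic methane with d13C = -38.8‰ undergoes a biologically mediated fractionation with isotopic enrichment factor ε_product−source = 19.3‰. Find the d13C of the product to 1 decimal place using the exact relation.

To first order, δ_product ≈ δ_source + ε = -19.5‰.
Exactly, δ_product = (δ_source + 1000)·(ε/1000 + 1) − 1000.
δ_product = (-38.8 + 1000) × (19.3/1000 + 1) − 1000
δ_product = -20.25‰

-20.2‰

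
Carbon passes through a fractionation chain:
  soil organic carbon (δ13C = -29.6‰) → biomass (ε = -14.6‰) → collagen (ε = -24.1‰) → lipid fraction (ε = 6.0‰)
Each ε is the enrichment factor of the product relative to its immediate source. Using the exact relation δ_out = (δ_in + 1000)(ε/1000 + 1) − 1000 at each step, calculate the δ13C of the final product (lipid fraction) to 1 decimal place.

step 1: δ = (-29.60 + 1000)·(-14.6/1000 + 1) − 1000 = -43.77‰
step 2: δ = (-43.77 + 1000)·(-24.1/1000 + 1) − 1000 = -66.81‰
step 3: δ = (-66.81 + 1000)·(6.0/1000 + 1) − 1000 = -61.21‰

-61.2‰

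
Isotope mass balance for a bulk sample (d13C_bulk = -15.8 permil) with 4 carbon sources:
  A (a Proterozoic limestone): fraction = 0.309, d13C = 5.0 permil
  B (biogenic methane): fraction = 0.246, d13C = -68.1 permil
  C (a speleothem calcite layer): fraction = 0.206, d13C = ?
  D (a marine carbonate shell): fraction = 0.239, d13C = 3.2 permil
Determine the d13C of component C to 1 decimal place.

-6.6 permil

Isotope mass balance: δ_bulk = Σ fᵢ·δᵢ.
-15.8 = 0.309×(5.0) + 0.246×(-68.1) + 0.206×δ_C + 0.239×(3.2)
0.206·δ_C = -15.8 − (-14.443) = -1.357
δ_C = -1.357 / 0.206 = -6.59 permil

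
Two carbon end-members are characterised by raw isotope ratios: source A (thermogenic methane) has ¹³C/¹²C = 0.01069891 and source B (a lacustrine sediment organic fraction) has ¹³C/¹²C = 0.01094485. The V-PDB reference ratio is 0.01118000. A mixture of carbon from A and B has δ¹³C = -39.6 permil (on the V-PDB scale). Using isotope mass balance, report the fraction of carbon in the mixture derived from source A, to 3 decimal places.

0.844

δ_A = (0.01069891/0.01118000 − 1)×1000 = (0.956969 − 1)×1000 = -43.031 permil
δ_B = (0.01094485/0.01118000 − 1)×1000 = (0.978967 − 1)×1000 = -21.033 permil
f_A = (δ_mix − δ_B)/(δ_A − δ_B) = (-39.6 − (-21.033))/(-43.031 − (-21.033))
f_A = -18.567 / -21.998 = 0.8440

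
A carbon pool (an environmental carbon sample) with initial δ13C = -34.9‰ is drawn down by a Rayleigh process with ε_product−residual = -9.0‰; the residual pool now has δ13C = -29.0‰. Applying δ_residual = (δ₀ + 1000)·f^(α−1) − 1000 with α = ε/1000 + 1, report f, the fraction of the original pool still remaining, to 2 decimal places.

0.51

α − 1 = ε/1000 = -0.0090
(δ_res + 1000)/(δ₀ + 1000) = (-29.0 + 1000)/(-34.9 + 1000) = 971.0/965.1 = 1.006113
f = 1.006113^(1/-0.0090) = exp(ln(1.006113)/-0.0090) = exp(0.00609/-0.0090)
f = exp(-0.6772) = 0.5080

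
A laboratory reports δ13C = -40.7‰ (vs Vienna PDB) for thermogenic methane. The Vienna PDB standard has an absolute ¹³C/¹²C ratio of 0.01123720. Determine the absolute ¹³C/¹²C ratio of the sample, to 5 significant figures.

0.010780

R_sample = R_standard × (δ13C/1000 + 1)
R_sample = 0.01123720 × (-40.7/1000 + 1) = 0.01123720 × 0.959300
R_sample = 0.0107798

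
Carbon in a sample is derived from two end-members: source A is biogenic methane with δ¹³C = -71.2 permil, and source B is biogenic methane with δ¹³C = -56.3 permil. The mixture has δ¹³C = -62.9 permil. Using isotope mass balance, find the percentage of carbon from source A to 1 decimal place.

δ_mix = f_A·δ_A + (1 − f_A)·δ_B  ⇒  f_A = (δ_mix − δ_B)/(δ_A − δ_B)
f_A = (-62.9 − (-56.3)) / (-71.2 − (-56.3))
f_A = -6.6 / -14.9 = 0.4430

44.3%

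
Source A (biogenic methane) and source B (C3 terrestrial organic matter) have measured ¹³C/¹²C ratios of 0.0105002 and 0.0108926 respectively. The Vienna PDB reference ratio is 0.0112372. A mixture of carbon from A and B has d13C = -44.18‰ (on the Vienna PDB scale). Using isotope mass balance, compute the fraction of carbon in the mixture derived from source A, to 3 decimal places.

0.387

δ_A = (0.0105002/0.0112372 − 1)×1000 = (0.934414 − 1)×1000 = -65.586‰
δ_B = (0.0108926/0.0112372 − 1)×1000 = (0.969334 − 1)×1000 = -30.666‰
f_A = (δ_mix − δ_B)/(δ_A − δ_B) = (-44.18 − (-30.666))/(-65.586 − (-30.666))
f_A = -13.514 / -34.920 = 0.3870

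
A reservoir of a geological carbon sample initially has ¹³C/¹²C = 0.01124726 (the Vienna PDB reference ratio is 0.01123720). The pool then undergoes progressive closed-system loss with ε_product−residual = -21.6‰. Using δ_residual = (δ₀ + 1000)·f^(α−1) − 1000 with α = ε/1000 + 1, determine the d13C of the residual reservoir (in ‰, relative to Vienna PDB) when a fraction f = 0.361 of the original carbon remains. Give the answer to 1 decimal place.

23.2‰

δ₀ = (0.01124726/0.01123720 − 1)×1000 = (1.000895 − 1)×1000 = 0.895‰
α − 1 = ε/1000 = -0.0216
f^(α−1) = 0.361^(-0.0216) = 1.022252
δ_res = (0.895 + 1000) × 1.022252 − 1000 = 1023.167 − 1000 = 23.17‰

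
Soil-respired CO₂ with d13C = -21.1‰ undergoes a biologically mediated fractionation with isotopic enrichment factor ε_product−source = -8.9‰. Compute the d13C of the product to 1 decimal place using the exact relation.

-29.8‰

To first order, δ_product ≈ δ_source + ε = -30.0‰.
Exactly, δ_product = (δ_source + 1000)·(ε/1000 + 1) − 1000.
δ_product = (-21.1 + 1000) × (-8.9/1000 + 1) − 1000
δ_product = -29.81‰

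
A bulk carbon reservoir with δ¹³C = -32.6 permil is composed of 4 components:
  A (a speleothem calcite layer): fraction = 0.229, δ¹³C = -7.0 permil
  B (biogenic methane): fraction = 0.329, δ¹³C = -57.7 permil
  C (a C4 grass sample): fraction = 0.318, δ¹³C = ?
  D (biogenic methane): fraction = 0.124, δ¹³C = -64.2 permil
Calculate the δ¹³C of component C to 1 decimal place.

-12.7 permil

Isotope mass balance: δ_bulk = Σ fᵢ·δᵢ.
-32.6 = 0.229×(-7.0) + 0.329×(-57.7) + 0.318×δ_C + 0.124×(-64.2)
0.318·δ_C = -32.6 − (-28.547) = -4.053
δ_C = -4.053 / 0.318 = -12.74 permil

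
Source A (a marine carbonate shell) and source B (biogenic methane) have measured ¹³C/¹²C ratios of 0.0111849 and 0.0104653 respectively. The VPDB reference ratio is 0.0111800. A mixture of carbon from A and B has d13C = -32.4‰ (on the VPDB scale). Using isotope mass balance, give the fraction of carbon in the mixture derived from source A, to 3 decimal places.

0.490

δ_A = (0.0111849/0.0111800 − 1)×1000 = (1.000438 − 1)×1000 = 0.438‰
δ_B = (0.0104653/0.0111800 − 1)×1000 = (0.936073 − 1)×1000 = -63.927‰
f_A = (δ_mix − δ_B)/(δ_A − δ_B) = (-32.4 − (-63.927))/(0.438 − (-63.927))
f_A = 31.527 / 64.365 = 0.4898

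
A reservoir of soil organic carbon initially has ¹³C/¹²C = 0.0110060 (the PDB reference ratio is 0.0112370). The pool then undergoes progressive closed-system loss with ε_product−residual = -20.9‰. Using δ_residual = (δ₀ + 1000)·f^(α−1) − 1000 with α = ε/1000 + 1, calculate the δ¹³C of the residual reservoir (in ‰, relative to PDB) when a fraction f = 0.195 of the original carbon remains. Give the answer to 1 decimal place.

δ₀ = (0.0110060/0.0112370 − 1)×1000 = (0.979443 − 1)×1000 = -20.557‰
α − 1 = ε/1000 = -0.0209
f^(α−1) = 0.195^(-0.0209) = 1.034757
δ_res = (-20.557 + 1000) × 1.034757 − 1000 = 1013.485 − 1000 = 13.49‰

13.5‰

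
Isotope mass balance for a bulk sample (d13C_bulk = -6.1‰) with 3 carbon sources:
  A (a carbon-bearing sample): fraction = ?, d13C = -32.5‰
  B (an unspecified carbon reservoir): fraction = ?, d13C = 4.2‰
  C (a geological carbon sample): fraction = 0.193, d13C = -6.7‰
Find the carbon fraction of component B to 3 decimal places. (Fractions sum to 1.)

Let f_B and f_A be the unknown fractions; fractions sum to 1 so f_B + f_A = 0.807.
Mass balance: Σ fᵢ·δᵢ = δ_bulk ⇒ f_B·(4.2) + f_A·(-32.5) = -6.1 − (-1.293) = -4.807
Substitute f_A = 0.807 − f_B:
f_B·(4.2 − -32.5) = -4.807 − 0.807×(-32.5) = 21.421
f_B = 21.421 / 36.7 = 0.5837

0.584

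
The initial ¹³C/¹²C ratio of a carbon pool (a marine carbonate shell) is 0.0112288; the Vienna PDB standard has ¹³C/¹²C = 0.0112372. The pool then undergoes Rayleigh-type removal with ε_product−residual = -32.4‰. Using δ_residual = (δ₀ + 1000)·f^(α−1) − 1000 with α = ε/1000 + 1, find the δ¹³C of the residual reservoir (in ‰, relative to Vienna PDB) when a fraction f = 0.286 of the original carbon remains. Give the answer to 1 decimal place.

δ₀ = (0.0112288/0.0112372 − 1)×1000 = (0.999252 − 1)×1000 = -0.748‰
α − 1 = ε/1000 = -0.0324
f^(α−1) = 0.286^(-0.0324) = 1.041391
δ_res = (-0.748 + 1000) × 1.041391 − 1000 = 1040.612 − 1000 = 40.61‰

40.6‰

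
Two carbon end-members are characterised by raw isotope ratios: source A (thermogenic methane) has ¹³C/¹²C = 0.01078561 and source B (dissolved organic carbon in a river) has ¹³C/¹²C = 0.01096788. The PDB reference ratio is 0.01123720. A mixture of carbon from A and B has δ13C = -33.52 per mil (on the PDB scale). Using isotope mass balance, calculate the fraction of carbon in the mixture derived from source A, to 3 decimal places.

δ_A = (0.01078561/0.01123720 − 1)×1000 = (0.959813 − 1)×1000 = -40.187 per mil
δ_B = (0.01096788/0.01123720 − 1)×1000 = (0.976033 − 1)×1000 = -23.967 per mil
f_A = (δ_mix − δ_B)/(δ_A − δ_B) = (-33.52 − (-23.967))/(-40.187 − (-23.967))
f_A = -9.553 / -16.220 = 0.5890

0.589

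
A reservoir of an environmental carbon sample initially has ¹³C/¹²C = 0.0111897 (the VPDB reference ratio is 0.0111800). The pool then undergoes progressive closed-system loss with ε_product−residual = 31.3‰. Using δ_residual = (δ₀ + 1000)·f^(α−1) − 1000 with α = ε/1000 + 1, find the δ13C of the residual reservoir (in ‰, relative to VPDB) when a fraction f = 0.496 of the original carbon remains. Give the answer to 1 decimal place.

δ₀ = (0.0111897/0.0111800 − 1)×1000 = (1.000868 − 1)×1000 = 0.868‰
α − 1 = ε/1000 = 0.0313
f^(α−1) = 0.496^(0.0313) = 0.978292
δ_res = (0.868 + 1000) × 0.978292 − 1000 = 979.141 − 1000 = -20.86‰

-20.9‰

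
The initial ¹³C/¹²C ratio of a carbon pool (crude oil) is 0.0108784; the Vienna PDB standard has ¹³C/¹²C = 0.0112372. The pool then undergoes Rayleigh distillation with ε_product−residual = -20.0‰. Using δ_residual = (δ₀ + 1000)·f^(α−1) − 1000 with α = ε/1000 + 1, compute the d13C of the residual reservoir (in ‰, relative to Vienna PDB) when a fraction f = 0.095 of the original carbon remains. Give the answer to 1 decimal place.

δ₀ = (0.0108784/0.0112372 − 1)×1000 = (0.968070 − 1)×1000 = -31.930‰
α − 1 = ε/1000 = -0.0200
f^(α−1) = 0.095^(-0.0200) = 1.048203
δ_res = (-31.930 + 1000) × 1.048203 − 1000 = 1014.735 − 1000 = 14.73‰

14.7‰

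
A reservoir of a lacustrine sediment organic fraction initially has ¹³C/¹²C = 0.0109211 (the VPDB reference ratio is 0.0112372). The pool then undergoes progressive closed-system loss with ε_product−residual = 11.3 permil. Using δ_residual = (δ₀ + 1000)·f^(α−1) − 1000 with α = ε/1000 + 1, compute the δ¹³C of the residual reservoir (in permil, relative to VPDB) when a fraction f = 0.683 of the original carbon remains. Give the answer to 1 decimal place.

δ₀ = (0.0109211/0.0112372 − 1)×1000 = (0.971870 − 1)×1000 = -28.130 permil
α − 1 = ε/1000 = 0.0113
f^(α−1) = 0.683^(0.0113) = 0.995701
δ_res = (-28.130 + 1000) × 0.995701 − 1000 = 967.692 − 1000 = -32.31 permil

-32.3 permil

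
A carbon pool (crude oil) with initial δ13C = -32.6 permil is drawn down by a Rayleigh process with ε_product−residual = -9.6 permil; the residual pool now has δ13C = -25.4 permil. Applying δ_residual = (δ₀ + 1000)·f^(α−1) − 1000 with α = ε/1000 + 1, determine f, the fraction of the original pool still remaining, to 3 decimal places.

0.462

α − 1 = ε/1000 = -0.0096
(δ_res + 1000)/(δ₀ + 1000) = (-25.4 + 1000)/(-32.6 + 1000) = 974.6/967.4 = 1.007443
f = 1.007443^(1/-0.0096) = exp(ln(1.007443)/-0.0096) = exp(0.00742/-0.0096)
f = exp(-0.7724) = 0.4619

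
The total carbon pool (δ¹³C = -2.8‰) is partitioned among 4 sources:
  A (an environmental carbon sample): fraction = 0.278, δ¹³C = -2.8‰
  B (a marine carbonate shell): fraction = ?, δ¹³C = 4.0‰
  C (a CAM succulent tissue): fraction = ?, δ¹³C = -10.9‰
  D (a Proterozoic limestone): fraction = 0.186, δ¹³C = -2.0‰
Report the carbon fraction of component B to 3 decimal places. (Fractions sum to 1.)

Let f_B and f_C be the unknown fractions; fractions sum to 1 so f_B + f_C = 0.536.
Mass balance: Σ fᵢ·δᵢ = δ_bulk ⇒ f_B·(4.0) + f_C·(-10.9) = -2.8 − (-1.150) = -1.650
Substitute f_C = 0.536 − f_B:
f_B·(4.0 − -10.9) = -1.650 − 0.536×(-10.9) = 4.193
f_B = 4.193 / 14.9 = 0.2814

0.281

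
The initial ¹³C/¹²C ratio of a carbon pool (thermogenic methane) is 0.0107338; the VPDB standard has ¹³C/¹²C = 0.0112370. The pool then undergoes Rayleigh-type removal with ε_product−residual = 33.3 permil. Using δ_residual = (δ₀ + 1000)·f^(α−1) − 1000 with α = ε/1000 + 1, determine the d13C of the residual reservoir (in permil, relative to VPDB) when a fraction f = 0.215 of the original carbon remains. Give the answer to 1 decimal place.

δ₀ = (0.0107338/0.0112370 − 1)×1000 = (0.955219 − 1)×1000 = -44.781 permil
α − 1 = ε/1000 = 0.0333
f^(α−1) = 0.215^(0.0333) = 0.950102
δ_res = (-44.781 + 1000) × 0.950102 − 1000 = 907.556 − 1000 = -92.44 permil

-92.4 permil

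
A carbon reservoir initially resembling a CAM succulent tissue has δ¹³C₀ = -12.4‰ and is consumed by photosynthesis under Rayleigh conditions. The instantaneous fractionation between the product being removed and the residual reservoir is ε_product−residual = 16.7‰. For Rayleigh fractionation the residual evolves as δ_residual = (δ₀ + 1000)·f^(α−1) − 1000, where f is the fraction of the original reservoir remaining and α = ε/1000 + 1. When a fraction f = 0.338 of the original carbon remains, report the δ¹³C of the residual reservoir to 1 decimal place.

Rayleigh residual: δ_res = (δ₀ + 1000)·f^(α−1) − 1000
α = ε/1000 + 1 = 1.01670, so α − 1 = 0.01670
f^(α−1) = 0.338^(0.01670) = 0.982048
δ_res = (-12.4 + 1000) × 0.982048 − 1000 = 969.871 − 1000 = -30.13‰

-30.1‰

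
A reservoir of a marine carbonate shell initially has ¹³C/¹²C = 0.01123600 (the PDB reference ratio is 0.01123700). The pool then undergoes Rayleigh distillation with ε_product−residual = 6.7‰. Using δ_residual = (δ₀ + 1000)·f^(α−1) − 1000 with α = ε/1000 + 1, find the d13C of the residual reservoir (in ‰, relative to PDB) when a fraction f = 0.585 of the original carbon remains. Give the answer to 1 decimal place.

-3.7‰

δ₀ = (0.01123600/0.01123700 − 1)×1000 = (0.999911 − 1)×1000 = -0.089‰
α − 1 = ε/1000 = 0.0067
f^(α−1) = 0.585^(0.0067) = 0.996414
δ_res = (-0.089 + 1000) × 0.996414 − 1000 = 996.326 − 1000 = -3.67‰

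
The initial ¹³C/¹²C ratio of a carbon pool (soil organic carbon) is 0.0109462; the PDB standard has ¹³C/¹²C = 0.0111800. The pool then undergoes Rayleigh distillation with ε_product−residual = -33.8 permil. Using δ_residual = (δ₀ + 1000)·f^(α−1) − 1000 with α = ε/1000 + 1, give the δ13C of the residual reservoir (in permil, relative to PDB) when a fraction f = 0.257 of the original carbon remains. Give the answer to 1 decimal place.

δ₀ = (0.0109462/0.0111800 − 1)×1000 = (0.979088 − 1)×1000 = -20.912 permil
α − 1 = ε/1000 = -0.0338
f^(α−1) = 0.257^(-0.0338) = 1.046994
δ_res = (-20.912 + 1000) × 1.046994 − 1000 = 1025.099 − 1000 = 25.10 permil

25.1 permil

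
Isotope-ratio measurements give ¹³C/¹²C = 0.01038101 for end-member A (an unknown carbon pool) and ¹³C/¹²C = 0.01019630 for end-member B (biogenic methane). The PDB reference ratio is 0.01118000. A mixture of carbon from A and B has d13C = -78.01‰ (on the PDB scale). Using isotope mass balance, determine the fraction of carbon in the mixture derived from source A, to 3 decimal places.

0.604

δ_A = (0.01038101/0.01118000 − 1)×1000 = (0.928534 − 1)×1000 = -71.466‰
δ_B = (0.01019630/0.01118000 − 1)×1000 = (0.912013 − 1)×1000 = -87.987‰
f_A = (δ_mix − δ_B)/(δ_A − δ_B) = (-78.01 − (-87.987))/(-71.466 − (-87.987))
f_A = 9.977 / 16.521 = 0.6039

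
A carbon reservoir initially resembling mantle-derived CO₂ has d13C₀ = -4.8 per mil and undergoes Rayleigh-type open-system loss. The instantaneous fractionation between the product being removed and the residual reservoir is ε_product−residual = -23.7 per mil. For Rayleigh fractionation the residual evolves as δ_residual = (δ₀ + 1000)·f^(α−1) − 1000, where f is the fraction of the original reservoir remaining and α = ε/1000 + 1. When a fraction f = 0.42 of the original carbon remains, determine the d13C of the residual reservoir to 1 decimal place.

Rayleigh residual: δ_res = (δ₀ + 1000)·f^(α−1) − 1000
α = ε/1000 + 1 = 0.97630, so α − 1 = -0.02370
f^(α−1) = 0.42^(-0.02370) = 1.020773
δ_res = (-4.8 + 1000) × 1.020773 − 1000 = 1015.873 − 1000 = 15.87 per mil

15.9 per mil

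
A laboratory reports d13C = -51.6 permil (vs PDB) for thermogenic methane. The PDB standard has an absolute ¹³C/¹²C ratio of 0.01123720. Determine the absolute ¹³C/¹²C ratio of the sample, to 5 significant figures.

R_sample = R_standard × (d13C/1000 + 1)
R_sample = 0.01123720 × (-51.6/1000 + 1) = 0.01123720 × 0.948400
R_sample = 0.0106574

0.010657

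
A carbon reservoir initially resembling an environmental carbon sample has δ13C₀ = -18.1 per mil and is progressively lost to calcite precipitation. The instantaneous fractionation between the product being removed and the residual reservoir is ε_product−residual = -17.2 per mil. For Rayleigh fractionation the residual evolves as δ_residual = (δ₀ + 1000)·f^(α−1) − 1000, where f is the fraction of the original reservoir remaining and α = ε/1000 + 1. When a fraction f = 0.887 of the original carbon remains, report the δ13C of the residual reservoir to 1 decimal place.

Rayleigh residual: δ_res = (δ₀ + 1000)·f^(α−1) − 1000
α = ε/1000 + 1 = 0.98280, so α − 1 = -0.01720
f^(α−1) = 0.887^(-0.01720) = 1.002065
δ_res = (-18.1 + 1000) × 1.002065 − 1000 = 983.927 − 1000 = -16.07 per mil

-16.1 per mil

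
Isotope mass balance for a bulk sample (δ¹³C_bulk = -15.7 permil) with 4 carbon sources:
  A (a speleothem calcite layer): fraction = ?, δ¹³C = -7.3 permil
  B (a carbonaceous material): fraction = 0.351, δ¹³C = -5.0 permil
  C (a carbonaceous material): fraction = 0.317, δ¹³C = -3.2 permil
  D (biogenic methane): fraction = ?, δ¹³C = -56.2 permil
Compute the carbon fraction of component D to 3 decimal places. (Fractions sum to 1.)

Let f_D and f_A be the unknown fractions; fractions sum to 1 so f_D + f_A = 0.332.
Mass balance: Σ fᵢ·δᵢ = δ_bulk ⇒ f_D·(-56.2) + f_A·(-7.3) = -15.7 − (-2.769) = -12.931
Substitute f_A = 0.332 − f_D:
f_D·(-56.2 − -7.3) = -12.931 − 0.332×(-7.3) = -10.507
f_D = -10.507 / -48.9 = 0.2149

0.215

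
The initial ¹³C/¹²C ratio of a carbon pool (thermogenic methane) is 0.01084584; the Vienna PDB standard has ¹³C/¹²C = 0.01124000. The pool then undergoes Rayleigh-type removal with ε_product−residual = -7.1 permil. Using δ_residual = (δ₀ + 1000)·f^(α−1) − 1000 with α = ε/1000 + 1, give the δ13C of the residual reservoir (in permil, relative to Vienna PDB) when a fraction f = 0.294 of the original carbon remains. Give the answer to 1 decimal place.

δ₀ = (0.01084584/0.01124000 − 1)×1000 = (0.964932 − 1)×1000 = -35.068 permil
α − 1 = ε/1000 = -0.0071
f^(α−1) = 0.294^(-0.0071) = 1.008730
δ_res = (-35.068 + 1000) × 1.008730 − 1000 = 973.356 − 1000 = -26.64 permil

-26.6 permil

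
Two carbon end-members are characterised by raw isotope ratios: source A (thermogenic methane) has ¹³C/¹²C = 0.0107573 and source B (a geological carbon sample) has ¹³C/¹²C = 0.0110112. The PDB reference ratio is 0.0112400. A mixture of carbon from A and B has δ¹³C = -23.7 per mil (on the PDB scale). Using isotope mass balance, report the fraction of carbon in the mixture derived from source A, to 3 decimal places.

0.148

δ_A = (0.0107573/0.0112400 − 1)×1000 = (0.957055 − 1)×1000 = -42.945 per mil
δ_B = (0.0110112/0.0112400 − 1)×1000 = (0.979644 − 1)×1000 = -20.356 per mil
f_A = (δ_mix − δ_B)/(δ_A − δ_B) = (-23.7 − (-20.356))/(-42.945 − (-20.356))
f_A = -3.344 / -22.589 = 0.1480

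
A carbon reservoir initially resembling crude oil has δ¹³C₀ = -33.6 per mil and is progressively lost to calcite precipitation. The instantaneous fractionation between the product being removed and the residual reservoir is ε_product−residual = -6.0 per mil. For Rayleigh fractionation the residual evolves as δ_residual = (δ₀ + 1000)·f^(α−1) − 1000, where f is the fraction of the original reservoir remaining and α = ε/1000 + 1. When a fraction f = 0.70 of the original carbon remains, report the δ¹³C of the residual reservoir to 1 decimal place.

-31.5 per mil

Rayleigh residual: δ_res = (δ₀ + 1000)·f^(α−1) − 1000
α = ε/1000 + 1 = 0.99400, so α − 1 = -0.00600
f^(α−1) = 0.70^(-0.00600) = 1.002142
δ_res = (-33.6 + 1000) × 1.002142 − 1000 = 968.470 − 1000 = -31.53 per mil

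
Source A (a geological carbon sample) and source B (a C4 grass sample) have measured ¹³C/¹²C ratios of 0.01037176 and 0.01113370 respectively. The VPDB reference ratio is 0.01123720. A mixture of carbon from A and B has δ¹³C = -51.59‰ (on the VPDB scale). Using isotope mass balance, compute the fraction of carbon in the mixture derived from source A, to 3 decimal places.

δ_A = (0.01037176/0.01123720 − 1)×1000 = (0.922984 − 1)×1000 = -77.016‰
δ_B = (0.01113370/0.01123720 − 1)×1000 = (0.990790 − 1)×1000 = -9.210‰
f_A = (δ_mix − δ_B)/(δ_A − δ_B) = (-51.59 − (-9.210))/(-77.016 − (-9.210))
f_A = -42.380 / -67.805 = 0.6250

0.625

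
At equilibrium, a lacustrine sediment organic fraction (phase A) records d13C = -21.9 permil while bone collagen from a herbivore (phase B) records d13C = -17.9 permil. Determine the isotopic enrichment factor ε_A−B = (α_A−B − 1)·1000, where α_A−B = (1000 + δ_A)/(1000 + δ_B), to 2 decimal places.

-4.07 permil

α_A−B = (1000 + -21.9) / (1000 + -17.9) = 978.1 / 982.1 = 0.995927
ε_A−B = (0.995927 − 1) × 1000 = -4.073 permil
(The approximation ε ≈ δ_A − δ_B would give -4.0 permil.)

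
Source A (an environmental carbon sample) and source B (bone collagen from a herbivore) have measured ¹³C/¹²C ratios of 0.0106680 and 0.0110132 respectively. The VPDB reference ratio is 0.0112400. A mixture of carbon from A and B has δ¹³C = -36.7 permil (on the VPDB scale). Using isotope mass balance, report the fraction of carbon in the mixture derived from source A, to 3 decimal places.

0.538

δ_A = (0.0106680/0.0112400 − 1)×1000 = (0.949110 − 1)×1000 = -50.890 permil
δ_B = (0.0110132/0.0112400 − 1)×1000 = (0.979822 − 1)×1000 = -20.178 permil
f_A = (δ_mix − δ_B)/(δ_A − δ_B) = (-36.7 − (-20.178))/(-50.890 − (-20.178))
f_A = -16.522 / -30.712 = 0.5380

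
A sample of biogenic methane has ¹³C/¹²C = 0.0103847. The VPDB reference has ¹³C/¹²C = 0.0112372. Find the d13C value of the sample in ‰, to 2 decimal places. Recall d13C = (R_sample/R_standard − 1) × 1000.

-75.86‰

d13C = (R_sample / R_standard − 1) × 1000
R_sample / R_standard = 0.0103847 / 0.0112372 = 0.924136
d13C = (0.924136 − 1) × 1000 = -75.864‰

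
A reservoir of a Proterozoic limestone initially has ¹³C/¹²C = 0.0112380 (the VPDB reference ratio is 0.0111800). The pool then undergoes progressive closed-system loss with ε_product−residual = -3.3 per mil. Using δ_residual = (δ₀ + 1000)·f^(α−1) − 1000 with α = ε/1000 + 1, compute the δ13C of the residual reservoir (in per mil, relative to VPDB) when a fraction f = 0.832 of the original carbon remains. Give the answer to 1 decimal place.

5.8 per mil

δ₀ = (0.0112380/0.0111800 − 1)×1000 = (1.005188 − 1)×1000 = 5.188 per mil
α − 1 = ε/1000 = -0.0033
f^(α−1) = 0.832^(-0.0033) = 1.000607
δ_res = (5.188 + 1000) × 1.000607 − 1000 = 1005.798 − 1000 = 5.80 per mil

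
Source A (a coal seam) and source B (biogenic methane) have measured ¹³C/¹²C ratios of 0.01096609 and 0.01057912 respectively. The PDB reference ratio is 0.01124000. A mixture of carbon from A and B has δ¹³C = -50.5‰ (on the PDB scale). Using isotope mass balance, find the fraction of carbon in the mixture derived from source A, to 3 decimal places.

0.241

δ_A = (0.01096609/0.01124000 − 1)×1000 = (0.975631 − 1)×1000 = -24.369‰
δ_B = (0.01057912/0.01124000 − 1)×1000 = (0.941203 − 1)×1000 = -58.797‰
f_A = (δ_mix − δ_B)/(δ_A − δ_B) = (-50.5 − (-58.797))/(-24.369 − (-58.797))
f_A = 8.297 / 34.428 = 0.2410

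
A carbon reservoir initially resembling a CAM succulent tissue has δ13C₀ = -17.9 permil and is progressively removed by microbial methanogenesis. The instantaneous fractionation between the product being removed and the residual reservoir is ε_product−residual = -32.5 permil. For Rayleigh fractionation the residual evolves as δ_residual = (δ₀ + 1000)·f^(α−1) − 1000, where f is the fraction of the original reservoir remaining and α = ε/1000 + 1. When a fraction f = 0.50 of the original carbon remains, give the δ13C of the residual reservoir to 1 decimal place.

4.5 permil

Rayleigh residual: δ_res = (δ₀ + 1000)·f^(α−1) − 1000
α = ε/1000 + 1 = 0.96750, so α − 1 = -0.03250
f^(α−1) = 0.50^(-0.03250) = 1.022783
δ_res = (-17.9 + 1000) × 1.022783 − 1000 = 1004.475 − 1000 = 4.48 permil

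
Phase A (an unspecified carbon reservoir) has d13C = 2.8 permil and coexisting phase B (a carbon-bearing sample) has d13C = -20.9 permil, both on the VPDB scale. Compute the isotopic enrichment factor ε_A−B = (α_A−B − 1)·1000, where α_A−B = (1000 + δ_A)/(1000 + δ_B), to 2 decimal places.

24.21 permil

α_A−B = (1000 + 2.8) / (1000 + -20.9) = 1002.8 / 979.1 = 1.024206
ε_A−B = (1.024206 − 1) × 1000 = 24.206 permil
(The approximation ε ≈ δ_A − δ_B would give 23.7 permil.)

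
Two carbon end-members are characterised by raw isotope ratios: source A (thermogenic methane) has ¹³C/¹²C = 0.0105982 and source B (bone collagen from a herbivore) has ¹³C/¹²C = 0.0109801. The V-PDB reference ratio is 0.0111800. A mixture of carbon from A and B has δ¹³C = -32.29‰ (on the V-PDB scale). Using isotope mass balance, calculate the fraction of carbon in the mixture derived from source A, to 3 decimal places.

δ_A = (0.0105982/0.0111800 − 1)×1000 = (0.947961 − 1)×1000 = -52.039‰
δ_B = (0.0109801/0.0111800 − 1)×1000 = (0.982120 − 1)×1000 = -17.880‰
f_A = (δ_mix − δ_B)/(δ_A − δ_B) = (-32.29 − (-17.880))/(-52.039 − (-17.880))
f_A = -14.410 / -34.159 = 0.4218

0.422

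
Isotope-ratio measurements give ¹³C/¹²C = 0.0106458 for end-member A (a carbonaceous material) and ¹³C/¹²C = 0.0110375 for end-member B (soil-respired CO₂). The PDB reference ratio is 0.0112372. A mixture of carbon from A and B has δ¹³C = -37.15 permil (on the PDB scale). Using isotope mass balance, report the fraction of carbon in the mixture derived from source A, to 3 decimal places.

δ_A = (0.0106458/0.0112372 − 1)×1000 = (0.947371 − 1)×1000 = -52.629 permil
δ_B = (0.0110375/0.0112372 − 1)×1000 = (0.982229 − 1)×1000 = -17.771 permil
f_A = (δ_mix − δ_B)/(δ_A − δ_B) = (-37.15 − (-17.771))/(-52.629 − (-17.771))
f_A = -19.379 / -34.857 = 0.5559

0.556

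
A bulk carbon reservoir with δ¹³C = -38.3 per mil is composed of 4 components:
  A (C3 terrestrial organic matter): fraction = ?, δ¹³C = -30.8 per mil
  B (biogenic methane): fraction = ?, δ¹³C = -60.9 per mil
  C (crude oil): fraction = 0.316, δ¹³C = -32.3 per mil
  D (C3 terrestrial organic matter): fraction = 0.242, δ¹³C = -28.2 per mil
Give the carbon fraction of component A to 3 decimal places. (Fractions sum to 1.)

Let f_A and f_B be the unknown fractions; fractions sum to 1 so f_A + f_B = 0.442.
Mass balance: Σ fᵢ·δᵢ = δ_bulk ⇒ f_A·(-30.8) + f_B·(-60.9) = -38.3 − (-17.031) = -21.269
Substitute f_B = 0.442 − f_A:
f_A·(-30.8 − -60.9) = -21.269 − 0.442×(-60.9) = 5.649
f_A = 5.649 / 30.1 = 0.1877

0.188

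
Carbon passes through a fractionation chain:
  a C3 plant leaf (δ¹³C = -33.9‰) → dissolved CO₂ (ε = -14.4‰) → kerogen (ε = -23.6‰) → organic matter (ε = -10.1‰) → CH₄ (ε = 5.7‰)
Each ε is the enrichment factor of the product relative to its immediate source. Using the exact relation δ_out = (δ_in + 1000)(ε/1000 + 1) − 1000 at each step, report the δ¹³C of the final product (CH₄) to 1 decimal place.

step 1: δ = (-33.90 + 1000)·(-14.4/1000 + 1) − 1000 = -47.81‰
step 2: δ = (-47.81 + 1000)·(-23.6/1000 + 1) − 1000 = -70.28‰
step 3: δ = (-70.28 + 1000)·(-10.1/1000 + 1) − 1000 = -79.67‰
step 4: δ = (-79.67 + 1000)·(5.7/1000 + 1) − 1000 = -74.43‰

-74.4‰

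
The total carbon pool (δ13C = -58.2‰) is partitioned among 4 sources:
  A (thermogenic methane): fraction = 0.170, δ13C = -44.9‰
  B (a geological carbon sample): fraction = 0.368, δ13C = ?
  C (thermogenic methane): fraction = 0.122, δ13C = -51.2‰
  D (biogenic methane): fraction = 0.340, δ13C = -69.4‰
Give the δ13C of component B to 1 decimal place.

-56.3‰

Isotope mass balance: δ_bulk = Σ fᵢ·δᵢ.
-58.2 = 0.170×(-44.9) + 0.368×δ_B + 0.122×(-51.2) + 0.340×(-69.4)
0.368·δ_B = -58.2 − (-37.475) = -20.725
δ_B = -20.725 / 0.368 = -56.32‰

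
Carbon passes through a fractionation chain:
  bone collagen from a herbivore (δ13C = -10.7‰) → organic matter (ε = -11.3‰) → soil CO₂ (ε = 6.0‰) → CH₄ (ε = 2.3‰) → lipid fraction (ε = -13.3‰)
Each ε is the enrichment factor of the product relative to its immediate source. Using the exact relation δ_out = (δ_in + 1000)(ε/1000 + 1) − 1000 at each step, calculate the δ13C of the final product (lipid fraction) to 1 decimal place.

-26.9‰

step 1: δ = (-10.70 + 1000)·(-11.3/1000 + 1) − 1000 = -21.88‰
step 2: δ = (-21.88 + 1000)·(6.0/1000 + 1) − 1000 = -16.01‰
step 3: δ = (-16.01 + 1000)·(2.3/1000 + 1) − 1000 = -13.75‰
step 4: δ = (-13.75 + 1000)·(-13.3/1000 + 1) − 1000 = -26.86‰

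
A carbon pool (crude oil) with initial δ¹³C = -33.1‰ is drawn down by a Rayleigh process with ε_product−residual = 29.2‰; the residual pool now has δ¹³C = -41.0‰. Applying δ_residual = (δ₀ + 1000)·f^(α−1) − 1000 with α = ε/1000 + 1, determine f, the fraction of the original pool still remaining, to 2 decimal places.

0.76

α − 1 = ε/1000 = 0.0292
(δ_res + 1000)/(δ₀ + 1000) = (-41.0 + 1000)/(-33.1 + 1000) = 959.0/966.9 = 0.991830
f = 0.991830^(1/0.0292) = exp(ln(0.991830)/0.0292) = exp(-0.00820/0.0292)
f = exp(-0.2810) = 0.7551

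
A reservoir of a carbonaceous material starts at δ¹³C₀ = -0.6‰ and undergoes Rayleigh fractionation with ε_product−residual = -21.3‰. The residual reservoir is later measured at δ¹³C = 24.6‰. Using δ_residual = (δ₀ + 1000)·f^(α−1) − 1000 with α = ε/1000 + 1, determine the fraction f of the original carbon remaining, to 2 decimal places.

0.31

α − 1 = ε/1000 = -0.0213
(δ_res + 1000)/(δ₀ + 1000) = (24.6 + 1000)/(-0.6 + 1000) = 1024.6/999.4 = 1.025215
f = 1.025215^(1/-0.0213) = exp(ln(1.025215)/-0.0213) = exp(0.02490/-0.0213)
f = exp(-1.1691) = 0.3106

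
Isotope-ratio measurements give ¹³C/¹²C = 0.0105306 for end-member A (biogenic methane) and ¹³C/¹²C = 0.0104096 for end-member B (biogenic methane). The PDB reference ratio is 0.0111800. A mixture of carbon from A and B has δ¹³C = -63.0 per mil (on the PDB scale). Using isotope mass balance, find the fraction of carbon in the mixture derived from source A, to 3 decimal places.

δ_A = (0.0105306/0.0111800 − 1)×1000 = (0.941914 − 1)×1000 = -58.086 per mil
δ_B = (0.0104096/0.0111800 − 1)×1000 = (0.931091 − 1)×1000 = -68.909 per mil
f_A = (δ_mix − δ_B)/(δ_A − δ_B) = (-63.0 − (-68.909))/(-58.086 − (-68.909))
f_A = 5.909 / 10.823 = 0.5460

0.546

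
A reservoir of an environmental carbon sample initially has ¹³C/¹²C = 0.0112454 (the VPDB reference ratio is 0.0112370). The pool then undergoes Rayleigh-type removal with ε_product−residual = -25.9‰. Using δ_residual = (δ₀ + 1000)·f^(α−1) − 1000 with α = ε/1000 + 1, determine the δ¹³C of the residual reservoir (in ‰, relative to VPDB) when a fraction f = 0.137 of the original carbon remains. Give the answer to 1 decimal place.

53.6‰

δ₀ = (0.0112454/0.0112370 − 1)×1000 = (1.000748 − 1)×1000 = 0.748‰
α − 1 = ε/1000 = -0.0259
f^(α−1) = 0.137^(-0.0259) = 1.052832
δ_res = (0.748 + 1000) × 1.052832 − 1000 = 1053.619 − 1000 = 53.62‰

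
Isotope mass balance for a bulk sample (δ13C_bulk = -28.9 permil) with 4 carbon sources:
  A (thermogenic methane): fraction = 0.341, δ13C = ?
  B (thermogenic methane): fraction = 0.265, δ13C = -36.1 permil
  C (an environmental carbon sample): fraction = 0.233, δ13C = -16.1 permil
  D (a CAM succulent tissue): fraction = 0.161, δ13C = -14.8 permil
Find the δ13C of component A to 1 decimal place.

-38.7 permil

Isotope mass balance: δ_bulk = Σ fᵢ·δᵢ.
-28.9 = 0.341×δ_A + 0.265×(-36.1) + 0.233×(-16.1) + 0.161×(-14.8)
0.341·δ_A = -28.9 − (-15.701) = -13.199
δ_A = -13.199 / 0.341 = -38.71 permil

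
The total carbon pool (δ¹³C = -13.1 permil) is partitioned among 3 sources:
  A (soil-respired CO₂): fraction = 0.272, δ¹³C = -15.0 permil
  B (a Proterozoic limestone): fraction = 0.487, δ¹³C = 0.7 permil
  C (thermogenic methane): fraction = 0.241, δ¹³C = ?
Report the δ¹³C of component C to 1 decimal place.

-38.8 permil

Isotope mass balance: δ_bulk = Σ fᵢ·δᵢ.
-13.1 = 0.272×(-15.0) + 0.487×(0.7) + 0.241×δ_C
0.241·δ_C = -13.1 − (-3.739) = -9.361
δ_C = -9.361 / 0.241 = -38.84 permil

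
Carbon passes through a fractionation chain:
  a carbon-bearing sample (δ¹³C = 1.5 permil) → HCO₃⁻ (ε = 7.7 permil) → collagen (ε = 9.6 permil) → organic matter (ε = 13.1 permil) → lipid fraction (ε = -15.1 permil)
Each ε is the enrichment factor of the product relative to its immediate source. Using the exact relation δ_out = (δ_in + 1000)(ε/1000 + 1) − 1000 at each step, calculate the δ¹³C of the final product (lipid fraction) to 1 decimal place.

step 1: δ = (1.50 + 1000)·(7.7/1000 + 1) − 1000 = 9.21 permil
step 2: δ = (9.21 + 1000)·(9.6/1000 + 1) − 1000 = 18.90 permil
step 3: δ = (18.90 + 1000)·(13.1/1000 + 1) − 1000 = 32.25 permil
step 4: δ = (32.25 + 1000)·(-15.1/1000 + 1) − 1000 = 16.66 permil

16.7 permil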